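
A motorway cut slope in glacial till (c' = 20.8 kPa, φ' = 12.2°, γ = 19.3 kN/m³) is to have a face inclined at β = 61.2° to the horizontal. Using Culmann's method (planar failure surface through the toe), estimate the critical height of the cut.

Culmann's analysis gives the critical failure plane at α_cr = (β + φ')/2 = (61.2 + 12.2)/2 = 36.7°, and the critical height
H_c = (4c'/γ) · sinβ cosφ' / [1 − cos(β − φ')]
    = (4·20.8/19.3) · sin61.2°·cos12.2° / [1 − cos(49.0°)]
    = 4.311 · 0.8763·0.9774 / [1 − 0.6561]
    = 4.311 · 0.8565 / 0.3439
    = 10.74 m

H_c = 10.74 m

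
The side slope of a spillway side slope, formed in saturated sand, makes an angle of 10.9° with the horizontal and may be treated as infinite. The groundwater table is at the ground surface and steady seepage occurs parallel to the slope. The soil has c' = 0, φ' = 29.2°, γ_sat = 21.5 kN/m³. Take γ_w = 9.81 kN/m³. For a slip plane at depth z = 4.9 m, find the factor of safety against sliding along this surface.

FS = 1.58

With seepage parallel to the slope and the water table at the surface, the effective normal stress on the slip plane uses the buoyant unit weight γ' = γ_sat − γ_w while the driving shear stress uses γ_sat:
FS = [c' + γ' z cos²β tanφ'] / [γ_sat z sinβ cosβ]
(For c' = 0 this reduces to FS = (γ'/γ_sat)·tanφ'/tanβ.)
γ' = 21.5 − 9.81 = 11.69 kN/m³
Numerator = 0.0 + 11.69·4.9·cos²10.9°·tan29.2° = 0.0 + 11.69·4.9·0.9642·0.5589 = 30.869 kPa
Denominator = 21.5·4.9·sin10.9°·cos10.9° = 21.5·4.9·0.1891·0.9820 = 19.562 kPa
FS = 30.869 / 19.562 = 1.578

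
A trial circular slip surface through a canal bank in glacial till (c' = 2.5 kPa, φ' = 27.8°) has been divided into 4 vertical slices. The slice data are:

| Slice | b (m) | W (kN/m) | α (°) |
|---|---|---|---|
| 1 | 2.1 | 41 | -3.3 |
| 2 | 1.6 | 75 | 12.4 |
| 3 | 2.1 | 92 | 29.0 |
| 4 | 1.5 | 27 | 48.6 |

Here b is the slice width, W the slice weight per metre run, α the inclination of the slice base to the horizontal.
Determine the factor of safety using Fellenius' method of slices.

Ordinary method of slices: FS = Σ[c'·Δl_i + (W_i cosα_i)·tanφ'] / Σ W_i sinα_i, with Δl_i = b_i / cosα_i.
Slice 1: Δl = 2.1/cos(-3.3°) = 2.103 m; N'_1 = 41·cos(-3.3°) = 40.9; c'Δl = 5.26; W sinα = -2.4
Slice 2: Δl = 1.6/cos12.4° = 1.638 m; N'_2 = 75·cos12.4° = 73.3; c'Δl = 4.10; W sinα = 16.1
Slice 3: Δl = 2.1/cos29.0° = 2.401 m; N'_3 = 92·cos29.0° = 80.5; c'Δl = 6.00; W sinα = 44.6
Slice 4: Δl = 1.5/cos48.6° = 2.268 m; N'_4 = 27·cos48.6° = 17.9; c'Δl = 5.67; W sinα = 20.3
Σc'Δl = 21.0 kN/m; ΣN' = 212.5 kN/m; ΣW sinα = 78.6 kN/m
Resisting = 21.0 + 212.5·tan27.8° = 21.0 + 112.0 = 133.1 kN/m
FS = 133.1 / 78.6 = 1.693

FS = 1.69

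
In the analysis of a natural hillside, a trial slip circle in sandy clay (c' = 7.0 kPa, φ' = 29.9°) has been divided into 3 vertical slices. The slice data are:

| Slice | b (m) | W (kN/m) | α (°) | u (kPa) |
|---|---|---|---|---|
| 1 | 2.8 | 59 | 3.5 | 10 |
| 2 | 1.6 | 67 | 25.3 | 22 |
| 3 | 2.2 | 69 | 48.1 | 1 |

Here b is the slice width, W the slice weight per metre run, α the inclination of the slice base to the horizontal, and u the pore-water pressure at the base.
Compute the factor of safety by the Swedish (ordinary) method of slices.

FS = 1.31

Ordinary method of slices: FS = Σ[c'·Δl_i + (W_i cosα_i − u_i·Δl_i)·tanφ'] / Σ W_i sinα_i, with Δl_i = b_i / cosα_i.
Slice 1: Δl = 2.8/cos3.5° = 2.805 m; N'_1 = 59·cos3.5° − 10·2.805 = 30.8; c'Δl = 19.64; W sinα = 3.6
Slice 2: Δl = 1.6/cos25.3° = 1.770 m; N'_2 = 67·cos25.3° − 22·1.770 = 21.6; c'Δl = 12.39; W sinα = 28.6
Slice 3: Δl = 2.2/cos48.1° = 3.294 m; N'_3 = 69·cos48.1° − 1·3.294 = 42.8; c'Δl = 23.06; W sinα = 51.4
Σc'Δl = 55.1 kN/m; ΣN' = 95.3 kN/m; ΣW sinα = 83.6 kN/m
Resisting = 55.1 + 95.3·tan29.9° = 55.1 + 54.8 = 109.9 kN/m
FS = 109.9 / 83.6 = 1.314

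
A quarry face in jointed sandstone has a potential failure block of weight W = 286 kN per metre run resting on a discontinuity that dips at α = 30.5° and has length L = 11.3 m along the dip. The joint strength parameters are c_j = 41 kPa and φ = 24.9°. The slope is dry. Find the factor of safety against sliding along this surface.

Resolving the block weight along and normal to the plane and applying the Mohr–Coulomb strength on the joint:
N' = W cosα = 286·cos30.5° = 246.4 kN/m
Driving force T = W sinα = 286·sin30.5° = 145.2 kN/m
Resisting force R = c_j·L + N'·tanφ = 41·11.3 + 246.4·tan24.9° = 463.3 + 114.4 = 577.7 kN/m
FS = R / T = 577.7 / 145.2 = 3.980

FS = 3.98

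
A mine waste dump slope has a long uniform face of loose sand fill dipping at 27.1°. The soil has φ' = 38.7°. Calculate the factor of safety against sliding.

FS = 1.57

For a dry cohesionless infinite slope the factor of safety is FS = tanφ' / tanβ.
FS = tan38.7° / tan27.1° = 0.8012 / 0.5117 = 1.566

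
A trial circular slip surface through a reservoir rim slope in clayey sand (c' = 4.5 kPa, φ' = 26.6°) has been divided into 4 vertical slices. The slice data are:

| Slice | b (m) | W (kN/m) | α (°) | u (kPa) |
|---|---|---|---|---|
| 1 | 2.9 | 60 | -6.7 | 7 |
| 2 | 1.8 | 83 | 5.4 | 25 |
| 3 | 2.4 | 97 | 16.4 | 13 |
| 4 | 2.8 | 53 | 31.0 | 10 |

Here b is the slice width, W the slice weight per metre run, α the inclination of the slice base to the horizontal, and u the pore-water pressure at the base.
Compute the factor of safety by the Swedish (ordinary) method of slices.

Ordinary method of slices: FS = Σ[c'·Δl_i + (W_i cosα_i − u_i·Δl_i)·tanφ'] / Σ W_i sinα_i, with Δl_i = b_i / cosα_i.
Slice 1: Δl = 2.9/cos(-6.7°) = 2.920 m; N'_1 = 60·cos(-6.7°) − 7·2.920 = 39.2; c'Δl = 13.14; W sinα = -7.0
Slice 2: Δl = 1.8/cos5.4° = 1.808 m; N'_2 = 83·cos5.4° − 25·1.808 = 37.4; c'Δl = 8.14; W sinα = 7.8
Slice 3: Δl = 2.4/cos16.4° = 2.502 m; N'_3 = 97·cos16.4° − 13·2.502 = 60.5; c'Δl = 11.26; W sinα = 27.4
Slice 4: Δl = 2.8/cos31.0° = 3.267 m; N'_4 = 53·cos31.0° − 10·3.267 = 12.8; c'Δl = 14.70; W sinα = 27.3
Σc'Δl = 47.2 kN/m; ΣN' = 149.9 kN/m; ΣW sinα = 55.5 kN/m
Resisting = 47.2 + 149.9·tan26.6° = 47.2 + 75.1 = 122.3 kN/m
FS = 122.3 / 55.5 = 2.204

FS = 2.20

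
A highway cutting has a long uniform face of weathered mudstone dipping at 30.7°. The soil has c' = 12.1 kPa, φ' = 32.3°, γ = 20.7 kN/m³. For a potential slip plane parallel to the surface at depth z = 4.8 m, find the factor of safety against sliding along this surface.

For an infinite slope with a slip plane parallel to the surface (no pore pressure): FS = [c' + γz cos²β tanφ'] / [γz sinβ cosβ].
γz = 20.7·4.8 = 99.36 kN/m²
Numerator = 12.1 + 99.36·cos²30.7°·tan32.3° = 12.1 + 99.36·0.7393·0.6322 = 58.540 kPa
Denominator = 99.36·sin30.7°·cos30.7° = 99.36·0.5105·0.8599 = 43.618 kPa
FS = 58.540 / 43.618 = 1.342

FS = 1.34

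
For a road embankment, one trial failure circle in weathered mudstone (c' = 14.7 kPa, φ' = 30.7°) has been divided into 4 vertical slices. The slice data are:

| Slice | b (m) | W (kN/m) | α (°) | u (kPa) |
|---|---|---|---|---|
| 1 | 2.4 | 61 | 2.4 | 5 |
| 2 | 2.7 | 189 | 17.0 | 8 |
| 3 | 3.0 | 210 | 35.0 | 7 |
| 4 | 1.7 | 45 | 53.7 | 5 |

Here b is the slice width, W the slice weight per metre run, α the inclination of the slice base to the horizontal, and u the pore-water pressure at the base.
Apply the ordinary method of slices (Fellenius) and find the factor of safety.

Ordinary method of slices: FS = Σ[c'·Δl_i + (W_i cosα_i − u_i·Δl_i)·tanφ'] / Σ W_i sinα_i, with Δl_i = b_i / cosα_i.
Slice 1: Δl = 2.4/cos2.4° = 2.402 m; N'_1 = 61·cos2.4° − 5·2.402 = 48.9; c'Δl = 35.31; W sinα = 2.6
Slice 2: Δl = 2.7/cos17.0° = 2.823 m; N'_2 = 189·cos17.0° − 8·2.823 = 158.2; c'Δl = 41.50; W sinα = 55.3
Slice 3: Δl = 3.0/cos35.0° = 3.662 m; N'_3 = 210·cos35.0° − 7·3.662 = 146.4; c'Δl = 53.84; W sinα = 120.5
Slice 4: Δl = 1.7/cos53.7° = 2.872 m; N'_4 = 45·cos53.7° − 5·2.872 = 12.3; c'Δl = 42.21; W sinα = 36.3
Σc'Δl = 172.9 kN/m; ΣN' = 365.8 kN/m; ΣW sinα = 214.5 kN/m
Resisting = 172.9 + 365.8·tan30.7° = 172.9 + 217.2 = 390.0 kN/m
FS = 390.0 / 214.5 = 1.818

FS = 1.82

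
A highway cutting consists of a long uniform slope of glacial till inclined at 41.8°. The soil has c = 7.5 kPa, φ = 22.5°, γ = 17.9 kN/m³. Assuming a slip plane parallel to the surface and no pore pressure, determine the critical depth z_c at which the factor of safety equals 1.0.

z_c = 1.57 m

Setting FS = 1.00 in FS = [c + γz cos²β tanφ] / [γz sinβ cosβ] and solving for z:
z = c / [γ cosβ (FS·sinβ − cosβ·tanφ)]
  = 7.5 / [17.9·cos41.8°·(1.00·sin41.8° − cos41.8°·tan22.5°)]
  = 7.5 / [17.9·0.7455·(1.00·0.6665 − 0.7455·0.4142)]
  = 7.5 / 4.7738 = 1.571 m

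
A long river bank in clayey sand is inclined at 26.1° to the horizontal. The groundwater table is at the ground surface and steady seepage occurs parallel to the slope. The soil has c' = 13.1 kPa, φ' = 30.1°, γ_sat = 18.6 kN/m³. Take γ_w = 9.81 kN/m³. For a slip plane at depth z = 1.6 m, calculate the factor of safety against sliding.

With seepage parallel to the slope and the water table at the surface, the effective normal stress on the slip plane uses the buoyant unit weight γ' = γ_sat − γ_w while the driving shear stress uses γ_sat:
FS = [c' + γ' z cos²β tanφ'] / [γ_sat z sinβ cosβ]
γ' = 18.6 − 9.81 = 8.79 kN/m³
Numerator = 13.1 + 8.79·1.6·cos²26.1°·tan30.1° = 13.1 + 8.79·1.6·0.8065·0.5797 = 19.675 kPa
Denominator = 18.6·1.6·sin26.1°·cos26.1° = 18.6·1.6·0.4399·0.8980 = 11.758 kPa
FS = 19.675 / 11.758 = 1.673

FS = 1.67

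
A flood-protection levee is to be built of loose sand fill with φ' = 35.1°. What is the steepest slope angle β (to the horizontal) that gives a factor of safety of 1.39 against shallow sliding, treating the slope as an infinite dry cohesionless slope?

For an infinite dry cohesionless slope FS = tanφ'/tanβ, so tanβ = tanφ' / FS.
tanβ = tan35.1° / 1.39 = 0.7028 / 1.39 = 0.5056
β = arctan(0.5056) = 26.82°

β = 26.8°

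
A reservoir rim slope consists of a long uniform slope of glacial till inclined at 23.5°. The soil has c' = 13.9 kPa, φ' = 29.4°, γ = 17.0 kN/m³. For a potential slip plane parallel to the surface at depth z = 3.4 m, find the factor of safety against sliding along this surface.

For an infinite slope with a slip plane parallel to the surface (no pore pressure): FS = [c' + γz cos²β tanφ'] / [γz sinβ cosβ].
γz = 17.0·3.4 = 57.80 kN/m²
Numerator = 13.9 + 57.80·cos²23.5°·tan29.4° = 13.9 + 57.80·0.8410·0.5635 = 41.290 kPa
Denominator = 57.80·sin23.5°·cos23.5° = 57.80·0.3987·0.9171 = 21.136 kPa
FS = 41.290 / 21.136 = 1.954

FS = 1.95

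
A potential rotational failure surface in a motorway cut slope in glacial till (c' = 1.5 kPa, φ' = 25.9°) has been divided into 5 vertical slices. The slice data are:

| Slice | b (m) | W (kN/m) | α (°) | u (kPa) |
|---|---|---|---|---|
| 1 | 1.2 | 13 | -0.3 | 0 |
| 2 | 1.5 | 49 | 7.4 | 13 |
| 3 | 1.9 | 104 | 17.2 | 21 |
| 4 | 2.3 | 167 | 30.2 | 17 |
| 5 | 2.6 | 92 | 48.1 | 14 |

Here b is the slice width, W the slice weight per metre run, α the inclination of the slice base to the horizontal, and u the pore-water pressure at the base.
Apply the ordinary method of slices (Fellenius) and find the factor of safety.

FS = 0.62

Ordinary method of slices: FS = Σ[c'·Δl_i + (W_i cosα_i − u_i·Δl_i)·tanφ'] / Σ W_i sinα_i, with Δl_i = b_i / cosα_i.
Slice 1: Δl = 1.2/cos(-0.3°) = 1.200 m; N'_1 = 13·cos(-0.3°) − 0·1.200 = 13.0; c'Δl = 1.80; W sinα = -0.1
Slice 2: Δl = 1.5/cos7.4° = 1.513 m; N'_2 = 49·cos7.4° − 13·1.513 = 28.9; c'Δl = 2.27; W sinα = 6.3
Slice 3: Δl = 1.9/cos17.2° = 1.989 m; N'_3 = 104·cos17.2° − 21·1.989 = 57.6; c'Δl = 2.98; W sinα = 30.8
Slice 4: Δl = 2.3/cos30.2° = 2.661 m; N'_4 = 167·cos30.2° − 17·2.661 = 99.1; c'Δl = 3.99; W sinα = 84.0
Slice 5: Δl = 2.6/cos48.1° = 3.893 m; N'_5 = 92·cos48.1° − 14·3.893 = 6.9; c'Δl = 5.84; W sinα = 68.5
Σc'Δl = 16.9 kN/m; ΣN' = 205.5 kN/m; ΣW sinα = 189.5 kN/m
Resisting = 16.9 + 205.5·tan25.9° = 16.9 + 99.8 = 116.7 kN/m
FS = 116.7 / 189.5 = 0.616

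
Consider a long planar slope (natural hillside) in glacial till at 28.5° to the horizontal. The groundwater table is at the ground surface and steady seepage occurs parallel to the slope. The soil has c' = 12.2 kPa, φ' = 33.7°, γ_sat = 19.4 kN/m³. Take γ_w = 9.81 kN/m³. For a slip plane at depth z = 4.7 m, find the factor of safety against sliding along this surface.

FS = 0.93

With seepage parallel to the slope and the water table at the surface, the effective normal stress on the slip plane uses the buoyant unit weight γ' = γ_sat − γ_w while the driving shear stress uses γ_sat:
FS = [c' + γ' z cos²β tanφ'] / [γ_sat z sinβ cosβ]
γ' = 19.4 − 9.81 = 9.59 kN/m³
Numerator = 12.2 + 9.59·4.7·cos²28.5°·tan33.7° = 12.2 + 9.59·4.7·0.7723·0.6669 = 35.416 kPa
Denominator = 19.4·4.7·sin28.5°·cos28.5° = 19.4·4.7·0.4772·0.8788 = 38.235 kPa
FS = 35.416 / 38.235 = 0.926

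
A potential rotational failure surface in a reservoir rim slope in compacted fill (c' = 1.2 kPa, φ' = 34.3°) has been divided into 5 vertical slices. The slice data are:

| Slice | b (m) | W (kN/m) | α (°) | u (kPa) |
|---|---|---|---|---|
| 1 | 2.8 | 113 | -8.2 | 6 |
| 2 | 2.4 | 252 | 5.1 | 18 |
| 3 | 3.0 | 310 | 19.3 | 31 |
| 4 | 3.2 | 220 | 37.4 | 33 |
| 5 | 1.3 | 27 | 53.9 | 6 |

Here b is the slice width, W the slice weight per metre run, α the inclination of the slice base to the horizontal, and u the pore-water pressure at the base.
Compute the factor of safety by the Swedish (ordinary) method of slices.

Ordinary method of slices: FS = Σ[c'·Δl_i + (W_i cosα_i − u_i·Δl_i)·tanφ'] / Σ W_i sinα_i, with Δl_i = b_i / cosα_i.
Slice 1: Δl = 2.8/cos(-8.2°) = 2.829 m; N'_1 = 113·cos(-8.2°) − 6·2.829 = 94.9; c'Δl = 3.39; W sinα = -16.1
Slice 2: Δl = 2.4/cos5.1° = 2.410 m; N'_2 = 252·cos5.1° − 18·2.410 = 207.6; c'Δl = 2.89; W sinα = 22.4
Slice 3: Δl = 3.0/cos19.3° = 3.179 m; N'_3 = 310·cos19.3° − 31·3.179 = 194.0; c'Δl = 3.81; W sinα = 102.5
Slice 4: Δl = 3.2/cos37.4° = 4.028 m; N'_4 = 220·cos37.4° − 33·4.028 = 41.8; c'Δl = 4.83; W sinα = 133.6
Slice 5: Δl = 1.3/cos53.9° = 2.206 m; N'_5 = 27·cos53.9° − 6·2.206 = 2.7; c'Δl = 2.65; W sinα = 21.8
Σc'Δl = 17.6 kN/m; ΣN' = 541.1 kN/m; ΣW sinα = 264.2 kN/m
Resisting = 17.6 + 541.1·tan34.3° = 17.6 + 369.1 = 386.7 kN/m
FS = 386.7 / 264.2 = 1.464

FS = 1.46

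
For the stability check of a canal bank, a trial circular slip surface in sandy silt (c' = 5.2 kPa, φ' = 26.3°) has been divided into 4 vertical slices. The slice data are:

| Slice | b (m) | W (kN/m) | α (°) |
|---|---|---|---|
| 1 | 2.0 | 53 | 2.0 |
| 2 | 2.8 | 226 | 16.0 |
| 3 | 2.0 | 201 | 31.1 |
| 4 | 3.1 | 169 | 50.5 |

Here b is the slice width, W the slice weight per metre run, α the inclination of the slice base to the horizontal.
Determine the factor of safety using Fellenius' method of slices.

FS = 1.12

Ordinary method of slices: FS = Σ[c'·Δl_i + (W_i cosα_i)·tanφ'] / Σ W_i sinα_i, with Δl_i = b_i / cosα_i.
Slice 1: Δl = 2.0/cos2.0° = 2.001 m; N'_1 = 53·cos2.0° = 53.0; c'Δl = 10.41; W sinα = 1.8
Slice 2: Δl = 2.8/cos16.0° = 2.913 m; N'_2 = 226·cos16.0° = 217.2; c'Δl = 15.15; W sinα = 62.3
Slice 3: Δl = 2.0/cos31.1° = 2.336 m; N'_3 = 201·cos31.1° = 172.1; c'Δl = 12.15; W sinα = 103.8
Slice 4: Δl = 3.1/cos50.5° = 4.874 m; N'_4 = 169·cos50.5° = 107.5; c'Δl = 25.34; W sinα = 130.4
Σc'Δl = 63.0 kN/m; ΣN' = 549.8 kN/m; ΣW sinα = 298.4 kN/m
Resisting = 63.0 + 549.8·tan26.3° = 63.0 + 271.7 = 334.8 kN/m
FS = 334.8 / 298.4 = 1.122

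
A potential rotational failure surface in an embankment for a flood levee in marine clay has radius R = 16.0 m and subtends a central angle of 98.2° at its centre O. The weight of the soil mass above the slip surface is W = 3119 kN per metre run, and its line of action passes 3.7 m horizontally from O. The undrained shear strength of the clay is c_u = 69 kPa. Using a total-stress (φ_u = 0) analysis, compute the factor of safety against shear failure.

Taking moments about the centre O, the resisting moment is provided by the undrained shear strength acting along the arc:
Arc length L_a = R·θ = 16.0·(98.2°·π/180) = 16.0·1.7139 = 27.42 m
M_R = c_u·L_a·R = 69·27.42·16.0 = 30274.6 kN·m/m
M_D = W·d = 3119·3.7 = 11540.3 kN·m/m
FS = M_R / M_D = 30274.6 / 11540.3 = 2.623

FS = 2.62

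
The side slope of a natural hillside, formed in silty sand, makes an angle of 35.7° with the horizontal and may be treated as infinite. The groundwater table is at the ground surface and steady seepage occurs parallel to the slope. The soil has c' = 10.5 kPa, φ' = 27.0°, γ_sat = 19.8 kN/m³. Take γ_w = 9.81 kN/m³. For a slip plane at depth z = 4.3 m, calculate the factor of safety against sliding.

FS = 0.62

With seepage parallel to the slope and the water table at the surface, the effective normal stress on the slip plane uses the buoyant unit weight γ' = γ_sat − γ_w while the driving shear stress uses γ_sat:
FS = [c' + γ' z cos²β tanφ'] / [γ_sat z sinβ cosβ]
γ' = 19.8 − 9.81 = 9.99 kN/m³
Numerator = 10.5 + 9.99·4.3·cos²35.7°·tan27.0° = 10.5 + 9.99·4.3·0.6595·0.5095 = 24.934 kPa
Denominator = 19.8·4.3·sin35.7°·cos35.7° = 19.8·4.3·0.5835·0.8121 = 40.347 kPa
FS = 24.934 / 40.347 = 0.618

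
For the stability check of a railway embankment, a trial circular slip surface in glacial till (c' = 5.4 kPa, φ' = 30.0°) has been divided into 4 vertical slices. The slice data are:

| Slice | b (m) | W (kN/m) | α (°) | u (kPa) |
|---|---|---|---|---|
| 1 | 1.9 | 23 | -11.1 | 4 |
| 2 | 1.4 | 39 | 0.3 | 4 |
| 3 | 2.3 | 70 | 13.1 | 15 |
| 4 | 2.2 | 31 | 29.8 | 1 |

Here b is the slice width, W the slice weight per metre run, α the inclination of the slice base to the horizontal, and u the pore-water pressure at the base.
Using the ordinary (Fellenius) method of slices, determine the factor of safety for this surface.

FS = 3.89

Ordinary method of slices: FS = Σ[c'·Δl_i + (W_i cosα_i − u_i·Δl_i)·tanφ'] / Σ W_i sinα_i, with Δl_i = b_i / cosα_i.
Slice 1: Δl = 1.9/cos(-11.1°) = 1.936 m; N'_1 = 23·cos(-11.1°) − 4·1.936 = 14.8; c'Δl = 10.46; W sinα = -4.4
Slice 2: Δl = 1.4/cos0.3° = 1.400 m; N'_2 = 39·cos0.3° − 4·1.400 = 33.4; c'Δl = 7.56; W sinα = 0.2
Slice 3: Δl = 2.3/cos13.1° = 2.361 m; N'_3 = 70·cos13.1° − 15·2.361 = 32.8; c'Δl = 12.75; W sinα = 15.9
Slice 4: Δl = 2.2/cos29.8° = 2.535 m; N'_4 = 31·cos29.8° − 1·2.535 = 24.4; c'Δl = 13.69; W sinα = 15.4
Σc'Δl = 44.5 kN/m; ΣN' = 105.3 kN/m; ΣW sinα = 27.0 kN/m
Resisting = 44.5 + 105.3·tan30.0° = 44.5 + 60.8 = 105.3 kN/m
FS = 105.3 / 27.0 = 3.892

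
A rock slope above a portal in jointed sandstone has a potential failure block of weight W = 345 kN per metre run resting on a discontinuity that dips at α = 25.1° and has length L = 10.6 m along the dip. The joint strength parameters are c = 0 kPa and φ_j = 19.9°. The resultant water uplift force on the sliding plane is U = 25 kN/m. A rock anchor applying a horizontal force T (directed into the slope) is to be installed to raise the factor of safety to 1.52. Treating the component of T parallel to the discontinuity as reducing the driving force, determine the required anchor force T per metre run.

T = 77 kN/m

Resolving forces along and normal to the sliding plane, with the horizontal anchor force T adding T·sinα to the effective normal force and T·cosα acting up the plane against the driving force:
FS = [cL + (W cosα − U + T sinα) tanφ_j] / [W sinα − T cosα]
Without the anchor: N' = 287.4 kN/m, driving T_d = 146.3 kN/m, resisting R = 0·10.6 + 287.4·tan19.9° = 104.0 kN/m, FS = 0.71.
Setting FS = 1.52 and solving for T:
1.52·(146.3 − T cos25.1°) = 104.0 + T sin25.1°·tan19.9°
T·(sin25.1°·tan19.9° + 1.52·cos25.1°) = 1.52·146.3 − 104.0
T·(0.4242·0.3620 + 1.52·0.9056) = 222.5 − 104.0 = 118.4
T·1.5300 = 118.4
T = 77.4 kN/m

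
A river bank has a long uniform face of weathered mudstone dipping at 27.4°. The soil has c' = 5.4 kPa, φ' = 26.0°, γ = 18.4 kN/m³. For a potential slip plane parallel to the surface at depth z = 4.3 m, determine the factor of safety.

FS = 1.11

For an infinite slope with a slip plane parallel to the surface (no pore pressure): FS = [c' + γz cos²β tanφ'] / [γz sinβ cosβ].
γz = 18.4·4.3 = 79.12 kN/m²
Numerator = 5.4 + 79.12·cos²27.4°·tan26.0° = 5.4 + 79.12·0.7882·0.4877 = 35.817 kPa
Denominator = 79.12·sin27.4°·cos27.4° = 79.12·0.4602·0.8878 = 32.326 kPa
FS = 35.817 / 32.326 = 1.108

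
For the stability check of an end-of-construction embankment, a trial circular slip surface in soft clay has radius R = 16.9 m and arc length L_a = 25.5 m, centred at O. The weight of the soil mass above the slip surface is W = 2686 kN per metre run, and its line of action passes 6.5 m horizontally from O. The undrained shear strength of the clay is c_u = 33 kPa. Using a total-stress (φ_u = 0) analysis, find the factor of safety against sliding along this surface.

FS = 0.81

Taking moments about the centre O, the resisting moment is provided by the undrained shear strength acting along the arc:
M_R = c_u·L_a·R = 33·25.50·16.9 = 14221.3 kN·m/m
M_D = W·d = 2686·6.5 = 17459.0 kN·m/m
FS = M_R / M_D = 14221.3 / 17459.0 = 0.815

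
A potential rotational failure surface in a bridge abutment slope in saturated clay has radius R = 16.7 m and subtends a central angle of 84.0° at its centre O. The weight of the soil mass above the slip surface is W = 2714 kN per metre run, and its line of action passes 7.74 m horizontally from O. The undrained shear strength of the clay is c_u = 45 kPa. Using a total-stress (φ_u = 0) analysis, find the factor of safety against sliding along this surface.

FS = 0.88

Taking moments about the centre O, the resisting moment is provided by the undrained shear strength acting along the arc:
Arc length L_a = R·θ = 16.7·(84.0°·π/180) = 16.7·1.4661 = 24.48 m
M_R = c_u·L_a·R = 45·24.48·16.7 = 18399.3 kN·m/m
M_D = W·d = 2714·7.74 = 21006.4 kN·m/m
FS = M_R / M_D = 18399.3 / 21006.4 = 0.876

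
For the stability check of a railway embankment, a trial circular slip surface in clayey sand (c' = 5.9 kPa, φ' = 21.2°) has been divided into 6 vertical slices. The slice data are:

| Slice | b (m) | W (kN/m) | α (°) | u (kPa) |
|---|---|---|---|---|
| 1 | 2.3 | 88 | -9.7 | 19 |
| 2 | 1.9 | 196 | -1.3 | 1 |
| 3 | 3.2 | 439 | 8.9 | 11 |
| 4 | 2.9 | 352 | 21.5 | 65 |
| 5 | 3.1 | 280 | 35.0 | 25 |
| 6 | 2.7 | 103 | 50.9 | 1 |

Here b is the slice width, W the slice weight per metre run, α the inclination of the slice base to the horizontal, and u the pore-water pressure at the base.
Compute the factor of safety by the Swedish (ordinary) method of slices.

FS = 1.15

Ordinary method of slices: FS = Σ[c'·Δl_i + (W_i cosα_i − u_i·Δl_i)·tanφ'] / Σ W_i sinα_i, with Δl_i = b_i / cosα_i.
Slice 1: Δl = 2.3/cos(-9.7°) = 2.333 m; N'_1 = 88·cos(-9.7°) − 19·2.333 = 42.4; c'Δl = 13.77; W sinα = -14.8
Slice 2: Δl = 1.9/cos(-1.3°) = 1.900 m; N'_2 = 196·cos(-1.3°) − 1·1.900 = 194.0; c'Δl = 11.21; W sinα = -4.4
Slice 3: Δl = 3.2/cos8.9° = 3.239 m; N'_3 = 439·cos8.9° − 11·3.239 = 398.1; c'Δl = 19.11; W sinα = 67.9
Slice 4: Δl = 2.9/cos21.5° = 3.117 m; N'_4 = 352·cos21.5° − 65·3.117 = 124.9; c'Δl = 18.39; W sinα = 129.0
Slice 5: Δl = 3.1/cos35.0° = 3.784 m; N'_5 = 280·cos35.0° − 25·3.784 = 134.8; c'Δl = 22.33; W sinα = 160.6
Slice 6: Δl = 2.7/cos50.9° = 4.281 m; N'_6 = 103·cos50.9° − 1·4.281 = 60.7; c'Δl = 25.26; W sinα = 79.9
Σc'Δl = 110.1 kN/m; ΣN' = 954.9 kN/m; ΣW sinα = 418.2 kN/m
Resisting = 110.1 + 954.9·tan21.2° = 110.1 + 370.4 = 480.4 kN/m
FS = 480.4 / 418.2 = 1.149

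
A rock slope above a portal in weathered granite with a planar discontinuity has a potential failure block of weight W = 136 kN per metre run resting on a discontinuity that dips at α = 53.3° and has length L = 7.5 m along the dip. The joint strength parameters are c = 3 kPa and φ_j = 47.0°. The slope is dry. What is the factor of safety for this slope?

Resolving the block weight along and normal to the plane and applying the Mohr–Coulomb strength on the joint:
N' = W cosα = 136·cos53.3° = 81.3 kN/m
Driving force T = W sinα = 136·sin53.3° = 109.0 kN/m
Resisting force R = c·L + N'·tanφ_j = 3·7.5 + 81.3·tan47.0° = 22.5 + 87.2 = 109.7 kN/m
FS = R / T = 109.7 / 109.0 = 1.006

FS = 1.01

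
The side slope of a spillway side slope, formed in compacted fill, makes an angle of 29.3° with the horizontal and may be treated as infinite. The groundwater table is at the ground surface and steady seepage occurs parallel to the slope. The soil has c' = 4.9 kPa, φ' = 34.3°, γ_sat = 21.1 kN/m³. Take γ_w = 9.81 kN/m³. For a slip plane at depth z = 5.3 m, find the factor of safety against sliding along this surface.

FS = 0.75

With seepage parallel to the slope and the water table at the surface, the effective normal stress on the slip plane uses the buoyant unit weight γ' = γ_sat − γ_w while the driving shear stress uses γ_sat:
FS = [c' + γ' z cos²β tanφ'] / [γ_sat z sinβ cosβ]
γ' = 21.1 − 9.81 = 11.29 kN/m³
Numerator = 4.9 + 11.29·5.3·cos²29.3°·tan34.3° = 4.9 + 11.29·5.3·0.7605·0.6822 = 35.942 kPa
Denominator = 21.1·5.3·sin29.3°·cos29.3° = 21.1·5.3·0.4894·0.8721 = 47.726 kPa
FS = 35.942 / 47.726 = 0.753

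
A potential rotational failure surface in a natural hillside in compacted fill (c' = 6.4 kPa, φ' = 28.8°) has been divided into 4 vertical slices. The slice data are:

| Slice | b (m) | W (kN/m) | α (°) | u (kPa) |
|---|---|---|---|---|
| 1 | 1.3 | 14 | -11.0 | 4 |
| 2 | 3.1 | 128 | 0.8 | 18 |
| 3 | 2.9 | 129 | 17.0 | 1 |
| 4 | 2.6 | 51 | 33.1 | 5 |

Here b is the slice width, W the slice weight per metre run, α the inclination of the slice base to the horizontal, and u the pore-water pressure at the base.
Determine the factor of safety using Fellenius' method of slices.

Ordinary method of slices: FS = Σ[c'·Δl_i + (W_i cosα_i − u_i·Δl_i)·tanφ'] / Σ W_i sinα_i, with Δl_i = b_i / cosα_i.
Slice 1: Δl = 1.3/cos(-11.0°) = 1.324 m; N'_1 = 14·cos(-11.0°) − 4·1.324 = 8.4; c'Δl = 8.48; W sinα = -2.7
Slice 2: Δl = 3.1/cos0.8° = 3.100 m; N'_2 = 128·cos0.8° − 18·3.100 = 72.2; c'Δl = 19.84; W sinα = 1.8
Slice 3: Δl = 2.9/cos17.0° = 3.033 m; N'_3 = 129·cos17.0° − 1·3.033 = 120.3; c'Δl = 19.41; W sinα = 37.7
Slice 4: Δl = 2.6/cos33.1° = 3.104 m; N'_4 = 51·cos33.1° − 5·3.104 = 27.2; c'Δl = 19.86; W sinα = 27.9
Σc'Δl = 67.6 kN/m; ΣN' = 228.2 kN/m; ΣW sinα = 64.7 kN/m
Resisting = 67.6 + 228.2·tan28.8° = 67.6 + 125.4 = 193.0 kN/m
FS = 193.0 / 64.7 = 2.984

FS = 2.98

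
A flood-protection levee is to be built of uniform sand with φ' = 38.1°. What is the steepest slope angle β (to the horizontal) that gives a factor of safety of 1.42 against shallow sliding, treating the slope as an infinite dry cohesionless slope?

β = 28.9°

For an infinite dry cohesionless slope FS = tanφ'/tanβ, so tanβ = tanφ' / FS.
tanβ = tan38.1° / 1.42 = 0.7841 / 1.42 = 0.5522
β = arctan(0.5522) = 28.91°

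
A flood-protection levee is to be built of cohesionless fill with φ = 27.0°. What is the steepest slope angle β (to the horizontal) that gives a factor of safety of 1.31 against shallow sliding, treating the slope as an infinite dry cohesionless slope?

β = 21.3°

For an infinite dry cohesionless slope FS = tanφ/tanβ, so tanβ = tanφ / FS.
tanβ = tan27.0° / 1.31 = 0.5095 / 1.31 = 0.3890
β = arctan(0.3890) = 21.25°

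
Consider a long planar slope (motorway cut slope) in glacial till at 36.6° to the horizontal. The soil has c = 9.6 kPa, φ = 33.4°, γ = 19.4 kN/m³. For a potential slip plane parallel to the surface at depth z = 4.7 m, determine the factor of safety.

For an infinite slope with a slip plane parallel to the surface (no pore pressure): FS = [c + γz cos²β tanφ] / [γz sinβ cosβ].
γz = 19.4·4.7 = 91.18 kN/m²
Numerator = 9.6 + 91.18·cos²36.6°·tan33.4° = 9.6 + 91.18·0.6445·0.6594 = 48.350 kPa
Denominator = 91.18·sin36.6°·cos36.6° = 91.18·0.5962·0.8028 = 43.644 kPa
FS = 48.350 / 43.644 = 1.108

FS = 1.11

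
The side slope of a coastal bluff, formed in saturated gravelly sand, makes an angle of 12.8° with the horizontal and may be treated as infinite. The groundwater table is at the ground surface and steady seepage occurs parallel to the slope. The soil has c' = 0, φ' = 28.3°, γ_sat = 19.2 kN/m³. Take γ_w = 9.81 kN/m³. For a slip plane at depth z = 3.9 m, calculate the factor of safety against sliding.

FS = 1.16

With seepage parallel to the slope and the water table at the surface, the effective normal stress on the slip plane uses the buoyant unit weight γ' = γ_sat − γ_w while the driving shear stress uses γ_sat:
FS = [c' + γ' z cos²β tanφ'] / [γ_sat z sinβ cosβ]
(For c' = 0 this reduces to FS = (γ'/γ_sat)·tanφ'/tanβ.)
γ' = 19.2 − 9.81 = 9.39 kN/m³
Numerator = 0.0 + 9.39·3.9·cos²12.8°·tan28.3° = 0.0 + 9.39·3.9·0.9509·0.5384 = 18.751 kPa
Denominator = 19.2·3.9·sin12.8°·cos12.8° = 19.2·3.9·0.2215·0.9751 = 16.177 kPa
FS = 18.751 / 16.177 = 1.159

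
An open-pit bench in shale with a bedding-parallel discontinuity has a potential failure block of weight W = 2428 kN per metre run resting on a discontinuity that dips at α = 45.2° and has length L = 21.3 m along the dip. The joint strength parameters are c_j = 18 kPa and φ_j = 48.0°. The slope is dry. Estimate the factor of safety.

FS = 1.33

Resolving the block weight along and normal to the plane and applying the Mohr–Coulomb strength on the joint:
N' = W cosα = 2428·cos45.2° = 1710.9 kN/m
Driving force T = W sinα = 2428·sin45.2° = 1722.8 kN/m
Resisting force R = c_j·L + N'·tanφ_j = 18·21.3 + 1710.9·tan48.0° = 383.4 + 1900.1 = 2283.5 kN/m
FS = R / T = 2283.5 / 1722.8 = 1.325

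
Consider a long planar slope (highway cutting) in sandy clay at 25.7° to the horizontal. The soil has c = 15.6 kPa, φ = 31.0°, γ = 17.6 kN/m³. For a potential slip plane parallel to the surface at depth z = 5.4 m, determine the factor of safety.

For an infinite slope with a slip plane parallel to the surface (no pore pressure): FS = [c + γz cos²β tanφ] / [γz sinβ cosβ].
γz = 17.6·5.4 = 95.04 kN/m²
Numerator = 15.6 + 95.04·cos²25.7°·tan31.0° = 15.6 + 95.04·0.8119·0.6009 = 61.966 kPa
Denominator = 95.04·sin25.7°·cos25.7° = 95.04·0.4337·0.9011 = 37.138 kPa
FS = 61.966 / 37.138 = 1.669

FS = 1.67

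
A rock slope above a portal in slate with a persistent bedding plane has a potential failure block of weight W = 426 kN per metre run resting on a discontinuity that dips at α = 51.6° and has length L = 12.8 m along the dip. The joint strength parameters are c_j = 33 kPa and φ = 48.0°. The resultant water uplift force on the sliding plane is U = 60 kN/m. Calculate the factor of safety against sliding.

FS = 1.95

Resolving the block weight along and normal to the plane and applying the Mohr–Coulomb strength on the joint:
N' = W cosα − U = 426·cos51.6° − 60 = 204.6 kN/m
Driving force T = W sinα = 426·sin51.6° = 333.9 kN/m
Resisting force R = c_j·L + N'·tanφ = 33·12.8 + 204.6·tan48.0° = 422.4 + 227.2 = 649.6 kN/m
FS = R / T = 649.6 / 333.9 = 1.946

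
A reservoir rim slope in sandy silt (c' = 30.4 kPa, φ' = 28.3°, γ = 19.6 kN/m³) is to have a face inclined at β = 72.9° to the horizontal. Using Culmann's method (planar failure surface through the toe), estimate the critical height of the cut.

H_c = 18.13 m

Culmann's analysis gives the critical failure plane at α_cr = (β + φ')/2 = (72.9 + 28.3)/2 = 50.6°, and the critical height
H_c = (4c'/γ) · sinβ cosφ' / [1 − cos(β − φ')]
    = (4·30.4/19.6) · sin72.9°·cos28.3° / [1 − cos(44.6°)]
    = 6.204 · 0.9558·0.8805 / [1 − 0.7120]
    = 6.204 · 0.8416 / 0.2880
    = 18.13 m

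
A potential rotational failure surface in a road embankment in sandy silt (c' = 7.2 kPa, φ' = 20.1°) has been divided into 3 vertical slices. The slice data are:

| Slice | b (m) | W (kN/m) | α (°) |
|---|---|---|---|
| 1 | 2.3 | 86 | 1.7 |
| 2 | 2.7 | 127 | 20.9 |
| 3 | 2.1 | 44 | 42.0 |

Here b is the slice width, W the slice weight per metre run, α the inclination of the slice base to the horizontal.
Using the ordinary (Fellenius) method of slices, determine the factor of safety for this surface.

FS = 1.87

Ordinary method of slices: FS = Σ[c'·Δl_i + (W_i cosα_i)·tanφ'] / Σ W_i sinα_i, with Δl_i = b_i / cosα_i.
Slice 1: Δl = 2.3/cos1.7° = 2.301 m; N'_1 = 86·cos1.7° = 86.0; c'Δl = 16.57; W sinα = 2.6
Slice 2: Δl = 2.7/cos20.9° = 2.890 m; N'_2 = 127·cos20.9° = 118.6; c'Δl = 20.81; W sinα = 45.3
Slice 3: Δl = 2.1/cos42.0° = 2.826 m; N'_3 = 44·cos42.0° = 32.7; c'Δl = 20.35; W sinα = 29.4
Σc'Δl = 57.7 kN/m; ΣN' = 237.3 kN/m; ΣW sinα = 77.3 kN/m
Resisting = 57.7 + 237.3·tan20.1° = 57.7 + 86.8 = 144.6 kN/m
FS = 144.6 / 77.3 = 1.870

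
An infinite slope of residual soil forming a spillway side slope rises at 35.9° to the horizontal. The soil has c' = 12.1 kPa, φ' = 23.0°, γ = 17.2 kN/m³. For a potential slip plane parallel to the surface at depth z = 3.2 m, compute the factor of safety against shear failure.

FS = 1.05

For an infinite slope with a slip plane parallel to the surface (no pore pressure): FS = [c' + γz cos²β tanφ'] / [γz sinβ cosβ].
γz = 17.2·3.2 = 55.04 kN/m²
Numerator = 12.1 + 55.04·cos²35.9°·tan23.0° = 12.1 + 55.04·0.6562·0.4245 = 27.430 kPa
Denominator = 55.04·sin35.9°·cos35.9° = 55.04·0.5864·0.8100 = 26.143 kPa
FS = 27.430 / 26.143 = 1.049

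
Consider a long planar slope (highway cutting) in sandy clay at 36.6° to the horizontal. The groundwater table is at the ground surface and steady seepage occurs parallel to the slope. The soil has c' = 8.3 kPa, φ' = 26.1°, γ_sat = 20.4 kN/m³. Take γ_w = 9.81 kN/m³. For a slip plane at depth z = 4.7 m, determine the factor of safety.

With seepage parallel to the slope and the water table at the surface, the effective normal stress on the slip plane uses the buoyant unit weight γ' = γ_sat − γ_w while the driving shear stress uses γ_sat:
FS = [c' + γ' z cos²β tanφ'] / [γ_sat z sinβ cosβ]
γ' = 20.4 − 9.81 = 10.59 kN/m³
Numerator = 8.3 + 10.59·4.7·cos²36.6°·tan26.1° = 8.3 + 10.59·4.7·0.6445·0.4899 = 24.016 kPa
Denominator = 20.4·4.7·sin36.6°·cos36.6° = 20.4·4.7·0.5962·0.8028 = 45.894 kPa
FS = 24.016 / 45.894 = 0.523

FS = 0.52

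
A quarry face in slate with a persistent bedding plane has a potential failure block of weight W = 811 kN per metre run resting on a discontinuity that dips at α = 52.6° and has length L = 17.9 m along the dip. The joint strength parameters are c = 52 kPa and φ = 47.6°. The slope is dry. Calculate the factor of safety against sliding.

Resolving the block weight along and normal to the plane and applying the Mohr–Coulomb strength on the joint:
N' = W cosα = 811·cos52.6° = 492.6 kN/m
Driving force T = W sinα = 811·sin52.6° = 644.3 kN/m
Resisting force R = c·L + N'·tanφ = 52·17.9 + 492.6·tan47.6° = 930.8 + 539.4 = 1470.2 kN/m
FS = R / T = 1470.2 / 644.3 = 2.282

FS = 2.28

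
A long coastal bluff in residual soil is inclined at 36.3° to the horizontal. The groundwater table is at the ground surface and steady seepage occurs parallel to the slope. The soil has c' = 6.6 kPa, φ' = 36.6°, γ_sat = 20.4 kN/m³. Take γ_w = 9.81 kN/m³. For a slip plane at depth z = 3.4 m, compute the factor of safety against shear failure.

FS = 0.72

With seepage parallel to the slope and the water table at the surface, the effective normal stress on the slip plane uses the buoyant unit weight γ' = γ_sat − γ_w while the driving shear stress uses γ_sat:
FS = [c' + γ' z cos²β tanφ'] / [γ_sat z sinβ cosβ]
γ' = 20.4 − 9.81 = 10.59 kN/m³
Numerator = 6.6 + 10.59·3.4·cos²36.3°·tan36.6° = 6.6 + 10.59·3.4·0.6495·0.7427 = 23.968 kPa
Denominator = 20.4·3.4·sin36.3°·cos36.3° = 20.4·3.4·0.5920·0.8059 = 33.093 kPa
FS = 23.968 / 33.093 = 0.724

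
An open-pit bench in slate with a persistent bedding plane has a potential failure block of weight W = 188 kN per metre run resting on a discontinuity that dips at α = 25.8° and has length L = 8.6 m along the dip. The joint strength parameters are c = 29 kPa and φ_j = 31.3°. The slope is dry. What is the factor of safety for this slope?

Resolving the block weight along and normal to the plane and applying the Mohr–Coulomb strength on the joint:
N' = W cosα = 188·cos25.8° = 169.3 kN/m
Driving force T = W sinα = 188·sin25.8° = 81.8 kN/m
Resisting force R = c·L + N'·tanφ_j = 29·8.6 + 169.3·tan31.3° = 249.4 + 102.9 = 352.3 kN/m
FS = R / T = 352.3 / 81.8 = 4.306

FS = 4.31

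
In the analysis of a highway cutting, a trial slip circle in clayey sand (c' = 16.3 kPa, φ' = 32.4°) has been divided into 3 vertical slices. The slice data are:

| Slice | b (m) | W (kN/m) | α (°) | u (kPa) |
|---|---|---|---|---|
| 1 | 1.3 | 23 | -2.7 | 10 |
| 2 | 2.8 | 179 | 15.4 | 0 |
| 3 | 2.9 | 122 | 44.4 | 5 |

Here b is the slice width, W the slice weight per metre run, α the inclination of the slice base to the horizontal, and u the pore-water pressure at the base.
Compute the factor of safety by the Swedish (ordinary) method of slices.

Ordinary method of slices: FS = Σ[c'·Δl_i + (W_i cosα_i − u_i·Δl_i)·tanφ'] / Σ W_i sinα_i, with Δl_i = b_i / cosα_i.
Slice 1: Δl = 1.3/cos(-2.7°) = 1.301 m; N'_1 = 23·cos(-2.7°) − 10·1.301 = 10.0; c'Δl = 21.21; W sinα = -1.1
Slice 2: Δl = 2.8/cos15.4° = 2.904 m; N'_2 = 179·cos15.4° − 0·2.904 = 172.6; c'Δl = 47.34; W sinα = 47.5
Slice 3: Δl = 2.9/cos44.4° = 4.059 m; N'_3 = 122·cos44.4° − 5·4.059 = 66.9; c'Δl = 66.16; W sinα = 85.4
Σc'Δl = 134.7 kN/m; ΣN' = 249.4 kN/m; ΣW sinα = 131.8 kN/m
Resisting = 134.7 + 249.4·tan32.4° = 134.7 + 158.3 = 293.0 kN/m
FS = 293.0 / 131.8 = 2.223

FS = 2.22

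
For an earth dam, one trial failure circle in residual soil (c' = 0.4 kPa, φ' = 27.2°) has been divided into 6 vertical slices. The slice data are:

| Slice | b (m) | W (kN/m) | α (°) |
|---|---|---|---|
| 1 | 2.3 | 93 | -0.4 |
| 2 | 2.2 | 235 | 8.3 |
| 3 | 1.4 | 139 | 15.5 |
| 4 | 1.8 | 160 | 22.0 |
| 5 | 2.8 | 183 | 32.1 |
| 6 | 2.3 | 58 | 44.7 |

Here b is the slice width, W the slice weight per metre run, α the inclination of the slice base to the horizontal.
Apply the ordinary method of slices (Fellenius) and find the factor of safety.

Ordinary method of slices: FS = Σ[c'·Δl_i + (W_i cosα_i)·tanφ'] / Σ W_i sinα_i, with Δl_i = b_i / cosα_i.
Slice 1: Δl = 2.3/cos(-0.4°) = 2.300 m; N'_1 = 93·cos(-0.4°) = 93.0; c'Δl = 0.92; W sinα = -0.6
Slice 2: Δl = 2.2/cos8.3° = 2.223 m; N'_2 = 235·cos8.3° = 232.5; c'Δl = 0.89; W sinα = 33.9
Slice 3: Δl = 1.4/cos15.5° = 1.453 m; N'_3 = 139·cos15.5° = 133.9; c'Δl = 0.58; W sinα = 37.1
Slice 4: Δl = 1.8/cos22.0° = 1.941 m; N'_4 = 160·cos22.0° = 148.3; c'Δl = 0.78; W sinα = 59.9
Slice 5: Δl = 2.8/cos32.1° = 3.305 m; N'_5 = 183·cos32.1° = 155.0; c'Δl = 1.32; W sinα = 97.2
Slice 6: Δl = 2.3/cos44.7° = 3.236 m; N'_6 = 58·cos44.7° = 41.2; c'Δl = 1.29; W sinα = 40.8
Σc'Δl = 5.8 kN/m; ΣN' = 804.1 kN/m; ΣW sinα = 268.4 kN/m
Resisting = 5.8 + 804.1·tan27.2° = 5.8 + 413.2 = 419.0 kN/m
FS = 419.0 / 268.4 = 1.561

FS = 1.56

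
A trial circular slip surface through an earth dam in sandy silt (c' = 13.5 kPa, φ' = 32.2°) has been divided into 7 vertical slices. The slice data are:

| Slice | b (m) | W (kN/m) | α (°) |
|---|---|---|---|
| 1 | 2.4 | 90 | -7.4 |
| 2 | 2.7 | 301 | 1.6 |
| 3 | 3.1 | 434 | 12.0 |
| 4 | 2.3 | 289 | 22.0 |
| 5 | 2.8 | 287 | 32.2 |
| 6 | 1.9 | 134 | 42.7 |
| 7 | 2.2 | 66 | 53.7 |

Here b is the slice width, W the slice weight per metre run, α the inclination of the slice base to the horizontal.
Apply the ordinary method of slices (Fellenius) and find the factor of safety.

FS = 2.43

Ordinary method of slices: FS = Σ[c'·Δl_i + (W_i cosα_i)·tanφ'] / Σ W_i sinα_i, with Δl_i = b_i / cosα_i.
Slice 1: Δl = 2.4/cos(-7.4°) = 2.420 m; N'_1 = 90·cos(-7.4°) = 89.3; c'Δl = 32.67; W sinα = -11.6
Slice 2: Δl = 2.7/cos1.6° = 2.701 m; N'_2 = 301·cos1.6° = 300.9; c'Δl = 36.46; W sinα = 8.4
Slice 3: Δl = 3.1/cos12.0° = 3.169 m; N'_3 = 434·cos12.0° = 424.5; c'Δl = 42.78; W sinα = 90.2
Slice 4: Δl = 2.3/cos22.0° = 2.481 m; N'_4 = 289·cos22.0° = 268.0; c'Δl = 33.49; W sinα = 108.3
Slice 5: Δl = 2.8/cos32.2° = 3.309 m; N'_5 = 287·cos32.2° = 242.9; c'Δl = 44.67; W sinα = 152.9
Slice 6: Δl = 1.9/cos42.7° = 2.585 m; N'_6 = 134·cos42.7° = 98.5; c'Δl = 34.90; W sinα = 90.9
Slice 7: Δl = 2.2/cos53.7° = 3.716 m; N'_7 = 66·cos53.7° = 39.1; c'Δl = 50.17; W sinα = 53.2
Σc'Δl = 275.2 kN/m; ΣN' = 1463.0 kN/m; ΣW sinα = 492.3 kN/m
Resisting = 275.2 + 1463.0·tan32.2° = 275.2 + 921.3 = 1196.5 kN/m
FS = 1196.5 / 492.3 = 2.430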